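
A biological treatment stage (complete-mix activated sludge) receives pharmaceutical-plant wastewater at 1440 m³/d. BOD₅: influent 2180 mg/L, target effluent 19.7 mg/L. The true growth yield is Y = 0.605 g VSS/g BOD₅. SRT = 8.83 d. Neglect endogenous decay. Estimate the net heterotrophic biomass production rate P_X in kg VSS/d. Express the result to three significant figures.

P_X ≈ 1880 kg VSS/d

Since k_d ≈ 0, Y_obs = Y = 0.605 g VSS/g BOD₅.
Mass of BOD₅ removed per day: Q(S₀ − S) = 1440 × 2160 g/m³ = 3111 kg/d.
So the net sludge growth is P_X = 0.6050 × 3111 = 1882 kg VSS/d.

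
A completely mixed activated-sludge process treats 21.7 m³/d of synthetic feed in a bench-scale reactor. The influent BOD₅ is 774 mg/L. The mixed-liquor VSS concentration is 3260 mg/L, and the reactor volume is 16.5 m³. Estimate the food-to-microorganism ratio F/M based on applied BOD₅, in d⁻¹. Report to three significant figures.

Food-to-microorganism ratio F/M = Q S₀ / (V X) = 21.7 × 774 / (16.50 × 3260) = 0.3122 d⁻¹.

F/M ≈ 0.312 d⁻¹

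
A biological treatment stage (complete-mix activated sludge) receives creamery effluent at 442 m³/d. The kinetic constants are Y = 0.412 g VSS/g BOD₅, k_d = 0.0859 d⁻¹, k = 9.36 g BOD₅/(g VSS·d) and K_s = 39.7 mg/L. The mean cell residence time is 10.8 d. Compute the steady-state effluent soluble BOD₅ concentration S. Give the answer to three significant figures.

S ≈ 1.93 mg/L

From the Monod/SRT balance for a CMAS, S = K_s·(1+k_d θ_c)/[θ_c·(Y k − k_d) − 1] = 39.7 × (1 + 0.0859 × 10.8) / [10.8 × (0.412 × 9.36 − 0.0859) − 1] = 76.53 / 39.72 = 1.927 mg/L.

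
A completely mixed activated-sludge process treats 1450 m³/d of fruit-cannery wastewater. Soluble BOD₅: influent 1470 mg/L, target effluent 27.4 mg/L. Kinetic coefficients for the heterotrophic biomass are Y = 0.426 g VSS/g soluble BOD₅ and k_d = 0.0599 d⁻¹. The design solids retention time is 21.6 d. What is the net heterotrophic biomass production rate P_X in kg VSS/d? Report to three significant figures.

P_X ≈ 388 kg VSS/d

The observed yield is Y_obs = Y/(1 + k_d·θ_c) = 0.426 / (1 + 0.0599 × 21.6) = 0.426 / 2.294 = 0.1857 g VSS per g soluble BOD₅ removed.
Q·(S₀ − S) = 1450 × (1470 − 27.4) × 10⁻³ = 2092 kg/d removed.
So the net sludge growth is P_X = 0.1857 × 2092 = 388.5 kg VSS/d.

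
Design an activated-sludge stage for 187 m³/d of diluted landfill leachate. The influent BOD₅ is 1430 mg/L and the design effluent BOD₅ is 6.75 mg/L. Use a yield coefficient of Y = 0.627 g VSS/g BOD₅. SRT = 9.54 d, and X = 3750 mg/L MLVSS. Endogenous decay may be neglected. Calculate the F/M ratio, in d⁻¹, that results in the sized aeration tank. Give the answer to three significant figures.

F/M ≈ 0.168 d⁻¹

Biomass mass balance (decay neglected): V·X = Y·Q·(S₀ − S)·θ_c, so V = 0.627 × 187 × (1430 − 6.75) × 9.54 / 3750 = 424.5 m³.
F/M = applied load / biomass = Q·S₀/(V·X) = 187 × 1430 / (424.5 × 3750) = 0.1680 d⁻¹.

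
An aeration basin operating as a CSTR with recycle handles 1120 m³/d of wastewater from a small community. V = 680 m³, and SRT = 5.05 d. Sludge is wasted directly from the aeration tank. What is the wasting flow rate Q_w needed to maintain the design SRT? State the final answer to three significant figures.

Q_w ≈ 135 m³/d

With mixed-liquor wasting, θ_c = V/Q_w, so Q_w = V/θ_c = 680.0/5.05 = 134.7 m³/d.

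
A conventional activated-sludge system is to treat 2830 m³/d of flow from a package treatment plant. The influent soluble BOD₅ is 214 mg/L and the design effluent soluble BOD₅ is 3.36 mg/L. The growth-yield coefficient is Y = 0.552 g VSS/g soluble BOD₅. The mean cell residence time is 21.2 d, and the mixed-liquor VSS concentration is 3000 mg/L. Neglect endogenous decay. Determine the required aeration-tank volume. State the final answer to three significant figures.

V ≈ 2330 m³

V·X = Y·Q·ΔS·θ_c gives V = 0.552 × 2830 × (214 − 3.36) × 21.2 / 3000 = 2325 m³.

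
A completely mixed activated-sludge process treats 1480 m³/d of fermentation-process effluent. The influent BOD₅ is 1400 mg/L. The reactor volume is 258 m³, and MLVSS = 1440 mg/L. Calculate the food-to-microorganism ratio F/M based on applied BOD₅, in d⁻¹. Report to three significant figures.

F/M ≈ 5.58 d⁻¹

F/M = applied load / biomass = Q·S₀/(V·X) = 1480 × 1400 / (258.0 × 1440) = 5.577 d⁻¹.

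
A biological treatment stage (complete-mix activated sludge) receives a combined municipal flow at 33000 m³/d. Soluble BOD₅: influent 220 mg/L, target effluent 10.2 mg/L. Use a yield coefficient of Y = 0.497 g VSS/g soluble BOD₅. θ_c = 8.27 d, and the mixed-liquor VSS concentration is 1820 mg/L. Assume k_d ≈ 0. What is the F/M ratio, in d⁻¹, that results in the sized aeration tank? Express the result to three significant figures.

Biomass mass balance (decay neglected): V·X = Y·Q·(S₀ − S)·θ_c, so V = 0.497 × 33000 × (220 − 10.2) × 8.27 / 1820 = 15635 m³.
Food-to-microorganism ratio F/M = Q S₀ / (V X) = 33000 × 220 / (15635 × 1820) = 0.2551 d⁻¹.

F/M ≈ 0.255 d⁻¹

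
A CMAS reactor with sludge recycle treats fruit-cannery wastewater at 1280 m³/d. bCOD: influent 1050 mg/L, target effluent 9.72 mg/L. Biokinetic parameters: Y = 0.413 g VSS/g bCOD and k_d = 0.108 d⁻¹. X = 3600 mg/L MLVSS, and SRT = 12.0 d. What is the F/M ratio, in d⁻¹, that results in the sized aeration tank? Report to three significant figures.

Steady-state biomass mass balance: V·X·(1 + k_d·θ_c) = Y·Q·(S₀ − S)·θ_c, so V = 0.413 × 1280 × (1050 − 9.72) × 12.0 / [3600 × (1 + 0.108 × 12.0)] = 6.6×10^6 / 8266 = 798.4 m³.
F/M = applied load / biomass = Q·S₀/(V·X) = 1280 × 1050 / (798.4 × 3600) = 0.4676 d⁻¹.

F/M ≈ 0.468 d⁻¹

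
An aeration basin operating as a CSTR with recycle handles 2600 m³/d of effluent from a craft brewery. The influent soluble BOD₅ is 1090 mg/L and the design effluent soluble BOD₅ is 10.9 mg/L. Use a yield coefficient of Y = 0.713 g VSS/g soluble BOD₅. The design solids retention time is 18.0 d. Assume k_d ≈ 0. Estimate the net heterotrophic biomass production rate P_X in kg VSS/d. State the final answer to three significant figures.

P_X ≈ 2000 kg VSS/d

Since k_d ≈ 0, Y_obs = Y = 0.713 g VSS/g soluble BOD₅.
Mass of soluble BOD₅ removed per day: Q(S₀ − S) = 2600 × 1079 g/m³ = 2806 kg/d.
P_X = Y_obs · Q(S₀ − S) = 0.7130 × 2806 = 2000 kg VSS/d.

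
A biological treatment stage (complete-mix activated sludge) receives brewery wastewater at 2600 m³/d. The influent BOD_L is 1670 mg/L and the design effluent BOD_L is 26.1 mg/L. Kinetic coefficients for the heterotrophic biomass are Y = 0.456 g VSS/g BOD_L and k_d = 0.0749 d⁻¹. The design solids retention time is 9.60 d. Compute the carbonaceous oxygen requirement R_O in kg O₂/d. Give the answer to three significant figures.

R_O ≈ 2660 kg O₂/d

The observed yield is Y_obs = Y/(1 + k_d·θ_c) = 0.456 / (1 + 0.0749 × 9.60) = 0.456 / 1.719 = 0.2653 g VSS per g BOD_L removed.
Mass of BOD_L removed per day: Q(S₀ − S) = 2600 × 1644 g/m³ = 4274 kg/d.
P_X = Y_obs·Q·(S₀ − S) = 0.2653 × 4274 = 1134 kg VSS/d.
Carbonaceous O₂ demand = substrate oxidised − cell-mass equivalent = 4274 − 1.42 × 1134 = 2664 kg O₂/d.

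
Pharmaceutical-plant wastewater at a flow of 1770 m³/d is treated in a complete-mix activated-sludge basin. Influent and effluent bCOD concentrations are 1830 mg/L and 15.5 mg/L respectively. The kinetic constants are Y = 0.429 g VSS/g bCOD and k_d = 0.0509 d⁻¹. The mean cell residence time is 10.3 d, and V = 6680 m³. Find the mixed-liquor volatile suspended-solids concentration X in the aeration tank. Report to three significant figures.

X ≈ 1390 mg/L

From V·X·(1 + k_d·θ_c) = Y·Q·(S₀ − S)·θ_c: X = 0.429 × 1770 × (1830 − 15.5) × 10.3 / [6680 × (1 + 0.0509 × 10.3)] = 1394 mg/L.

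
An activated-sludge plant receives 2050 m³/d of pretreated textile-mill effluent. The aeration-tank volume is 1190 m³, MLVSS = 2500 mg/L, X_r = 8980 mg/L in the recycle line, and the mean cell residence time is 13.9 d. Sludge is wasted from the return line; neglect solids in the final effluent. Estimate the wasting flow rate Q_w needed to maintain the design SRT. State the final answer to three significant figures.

θ_c = V·X/(Q_w·X_r) when wasting from the recycle, so Q_w = V·X/(θ_c·X_r) = 1190 × 2500 / (13.9 × 8980) = 23.83 m³/d.

Q_w ≈ 23.8 m³/d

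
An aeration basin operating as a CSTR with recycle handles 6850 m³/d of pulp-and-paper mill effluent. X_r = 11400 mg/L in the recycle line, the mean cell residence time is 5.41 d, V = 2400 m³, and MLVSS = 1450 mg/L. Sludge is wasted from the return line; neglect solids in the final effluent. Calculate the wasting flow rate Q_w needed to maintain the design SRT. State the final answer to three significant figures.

Q_w = (V·X)/(θ_c X_r) = 2400 × 1450 / (5.41 × 11400) = 56.43 m³/d.

Q_w ≈ 56.4 m³/d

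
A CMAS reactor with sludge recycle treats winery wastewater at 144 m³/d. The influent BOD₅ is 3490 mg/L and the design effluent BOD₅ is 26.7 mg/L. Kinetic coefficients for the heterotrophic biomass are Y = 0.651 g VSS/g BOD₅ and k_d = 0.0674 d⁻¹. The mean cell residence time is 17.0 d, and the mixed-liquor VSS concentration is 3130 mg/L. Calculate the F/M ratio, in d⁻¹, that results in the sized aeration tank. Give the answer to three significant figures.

Rearranging the biomass balance for a CMAS with decay, V = Y·Q·ΔS·θ_c / [X·(1+k_d θ_c)] = 0.651 × 144 × (3490 − 26.7) × 17.0 / [3130 × (1 + 0.0674 × 17.0)] = 5.52×10^6 / 6716 = 821.8 m³.
Food-to-microorganism ratio F/M = Q S₀ / (V X) = 144 × 3490 / (821.8 × 3130) = 0.1954 d⁻¹.

F/M ≈ 0.195 d⁻¹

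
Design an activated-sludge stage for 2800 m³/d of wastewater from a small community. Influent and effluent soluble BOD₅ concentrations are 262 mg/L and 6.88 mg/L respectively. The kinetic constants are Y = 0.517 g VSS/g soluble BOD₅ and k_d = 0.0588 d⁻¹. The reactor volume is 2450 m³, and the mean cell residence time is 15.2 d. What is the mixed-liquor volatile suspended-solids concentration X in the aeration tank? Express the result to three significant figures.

From V·X·(1 + k_d·θ_c) = Y·Q·(S₀ − S)·θ_c: X = 0.517 × 2800 × (262 − 6.88) × 15.2 / [2450 × (1 + 0.0588 × 15.2)] = 1210 mg/L.

X ≈ 1210 mg/L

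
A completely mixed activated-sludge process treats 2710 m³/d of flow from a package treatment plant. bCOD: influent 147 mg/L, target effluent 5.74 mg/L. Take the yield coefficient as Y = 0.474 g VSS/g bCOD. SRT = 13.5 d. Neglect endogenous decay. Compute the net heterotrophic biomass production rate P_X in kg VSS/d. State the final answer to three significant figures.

P_X ≈ 181 kg VSS/d

Since k_d ≈ 0, Y_obs = Y = 0.474 g VSS/g bCOD.
Q·(S₀ − S) = 2710 × (147 − 5.74) × 10⁻³ = 382.8 kg/d removed.
P_X = Y_obs · Q(S₀ − S) = 0.4740 × 382.8 = 181.5 kg VSS/d.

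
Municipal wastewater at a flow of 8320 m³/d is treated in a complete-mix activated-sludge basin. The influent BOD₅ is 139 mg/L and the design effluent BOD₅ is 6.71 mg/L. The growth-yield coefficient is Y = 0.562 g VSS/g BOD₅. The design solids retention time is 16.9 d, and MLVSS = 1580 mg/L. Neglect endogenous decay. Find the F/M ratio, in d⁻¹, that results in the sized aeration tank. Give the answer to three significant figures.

F/M ≈ 0.111 d⁻¹

Biomass mass balance (decay neglected): V·X = Y·Q·(S₀ − S)·θ_c, so V = 0.562 × 8320 × (139 − 6.71) × 16.9 / 1580 = 6616 m³.
Food-to-microorganism ratio F/M = Q S₀ / (V X) = 8320 × 139 / (6616 × 1580) = 0.1106 d⁻¹.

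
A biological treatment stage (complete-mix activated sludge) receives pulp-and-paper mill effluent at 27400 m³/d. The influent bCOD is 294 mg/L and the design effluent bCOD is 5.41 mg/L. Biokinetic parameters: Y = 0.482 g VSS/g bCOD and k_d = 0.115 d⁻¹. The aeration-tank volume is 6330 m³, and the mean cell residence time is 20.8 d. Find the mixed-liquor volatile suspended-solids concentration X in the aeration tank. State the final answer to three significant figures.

Solving the biomass balance for X: X = Y Q (S₀−S) θ_c / [V (1+k_d θ_c)] = 0.482 × 27400 × (294 − 5.41) × 20.8 / [6330 × (1 + 0.115 × 20.8)] = 3692 mg/L.

X ≈ 3690 mg/L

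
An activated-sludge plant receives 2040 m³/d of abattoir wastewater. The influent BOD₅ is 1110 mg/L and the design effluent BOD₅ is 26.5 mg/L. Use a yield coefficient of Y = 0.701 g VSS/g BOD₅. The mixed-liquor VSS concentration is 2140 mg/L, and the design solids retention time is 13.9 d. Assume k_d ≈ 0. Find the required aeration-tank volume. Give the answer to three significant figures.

V ≈ 10100 m³

With k_d = 0 the design equation reduces to V = Y Q (S₀−S) θ_c / X = 0.701 × 2040 × (1110 − 26.5) × 13.9 / 2140 = 10064 m³.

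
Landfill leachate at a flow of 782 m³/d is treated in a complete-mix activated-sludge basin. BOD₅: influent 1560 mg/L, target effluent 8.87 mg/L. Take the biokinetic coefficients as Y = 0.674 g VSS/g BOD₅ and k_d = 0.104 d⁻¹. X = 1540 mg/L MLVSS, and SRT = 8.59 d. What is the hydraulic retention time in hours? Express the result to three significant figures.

τ ≈ 73.9 h

From the SRT design equation V = Y Q (S₀−S) θ_c / [X (1 + k_d θ_c)] = 0.674 × 782 × (1560 − 8.87) × 8.59 / [1540 × (1 + 0.104 × 8.59)] = 7.02×10^6 / 2916 = 2409 m³.
Hydraulic retention time τ = V/Q = 2409 / 782 = 3.080 d = 73.92 h.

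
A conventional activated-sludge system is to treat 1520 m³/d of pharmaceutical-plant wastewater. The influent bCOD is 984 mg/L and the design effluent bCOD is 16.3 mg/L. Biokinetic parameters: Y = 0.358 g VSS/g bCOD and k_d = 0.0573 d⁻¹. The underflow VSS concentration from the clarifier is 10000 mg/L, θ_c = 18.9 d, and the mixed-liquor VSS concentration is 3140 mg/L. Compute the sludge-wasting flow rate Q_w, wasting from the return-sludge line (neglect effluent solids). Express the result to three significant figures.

Steady-state biomass mass balance: V·X·(1 + k_d·θ_c) = Y·Q·(S₀ − S)·θ_c, so V = 0.358 × 1520 × (984 − 16.3) × 18.9 / [3140 × (1 + 0.0573 × 18.9)] = 9.95×10^6 / 6541 = 1522 m³.
Q_w = (V·X)/(θ_c X_r) = 1522 × 3140 / (18.9 × 10000) = 25.28 m³/d.

Q_w ≈ 25.3 m³/d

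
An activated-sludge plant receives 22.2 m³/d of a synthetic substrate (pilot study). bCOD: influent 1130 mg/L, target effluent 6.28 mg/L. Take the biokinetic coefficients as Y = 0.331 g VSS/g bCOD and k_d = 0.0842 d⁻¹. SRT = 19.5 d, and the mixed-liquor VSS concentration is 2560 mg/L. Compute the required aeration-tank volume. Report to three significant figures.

V ≈ 23.8 m³

From the SRT design equation V = Y Q (S₀−S) θ_c / [X (1 + k_d θ_c)] = 0.331 × 22.2 × (1130 − 6.28) × 19.5 / [2560 × (1 + 0.0842 × 19.5)] = 1.61×10^5 / 6763 = 23.81 m³.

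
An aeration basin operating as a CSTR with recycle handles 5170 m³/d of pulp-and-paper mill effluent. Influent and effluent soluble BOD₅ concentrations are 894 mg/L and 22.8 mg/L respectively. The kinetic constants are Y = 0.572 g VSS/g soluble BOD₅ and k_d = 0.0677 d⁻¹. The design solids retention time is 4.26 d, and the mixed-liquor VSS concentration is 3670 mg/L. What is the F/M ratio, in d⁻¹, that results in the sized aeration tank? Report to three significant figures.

Rearranging the biomass balance for a CMAS with decay, V = Y·Q·ΔS·θ_c / [X·(1+k_d θ_c)] = 0.572 × 5170 × (894 − 22.8) × 4.26 / [3670 × (1 + 0.0677 × 4.26)] = 1.1×10^7 / 4728 = 2321 m³.
Food-to-microorganism ratio F/M = Q S₀ / (V X) = 5170 × 894 / (2321 × 3670) = 0.5426 d⁻¹.

F/M ≈ 0.543 d⁻¹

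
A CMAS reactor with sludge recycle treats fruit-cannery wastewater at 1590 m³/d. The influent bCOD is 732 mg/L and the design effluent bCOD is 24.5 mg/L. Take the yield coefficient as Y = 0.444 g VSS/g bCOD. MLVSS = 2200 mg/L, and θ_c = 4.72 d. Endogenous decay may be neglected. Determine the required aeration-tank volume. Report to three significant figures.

Biomass mass balance (decay neglected): V·X = Y·Q·(S₀ − S)·θ_c, so V = 0.444 × 1590 × (732 − 24.5) × 4.72 / 2200 = 1072 m³.

V ≈ 1070 m³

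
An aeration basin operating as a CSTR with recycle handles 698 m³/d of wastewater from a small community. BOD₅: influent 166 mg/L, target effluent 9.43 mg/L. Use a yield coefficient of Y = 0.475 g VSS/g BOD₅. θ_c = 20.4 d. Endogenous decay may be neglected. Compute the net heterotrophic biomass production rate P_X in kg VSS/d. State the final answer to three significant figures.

P_X ≈ 51.9 kg VSS/d

No decay correction is needed, so Y_obs = Y = 0.475.
Q·(S₀ − S) = 698 × (166 − 9.43) × 10⁻³ = 109.3 kg/d removed.
P_X = Y_obs · Q(S₀ − S) = 0.4750 × 109.3 = 51.91 kg VSS/d.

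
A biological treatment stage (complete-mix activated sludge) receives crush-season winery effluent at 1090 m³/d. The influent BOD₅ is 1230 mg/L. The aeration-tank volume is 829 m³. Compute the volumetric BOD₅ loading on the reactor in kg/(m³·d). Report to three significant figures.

L_v ≈ 1.62 kg BOD₅/(m³·d)

Applied BOD₅ load per unit volume = Q·S₀/V = (1090 × 1230/1000)/829.0 = 1.617 kg BOD₅·m⁻³·d⁻¹.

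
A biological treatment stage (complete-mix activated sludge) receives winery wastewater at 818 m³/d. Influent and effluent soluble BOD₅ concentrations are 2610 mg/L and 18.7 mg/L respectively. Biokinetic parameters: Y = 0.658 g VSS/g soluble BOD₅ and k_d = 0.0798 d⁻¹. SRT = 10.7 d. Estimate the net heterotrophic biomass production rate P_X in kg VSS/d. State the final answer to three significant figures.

P_X ≈ 752 kg VSS/d

Observed yield with endogenous decay: Y_obs = Y / (1 + k_d·θ_c) = 0.658 / (1 + 0.0798 × 10.7) = 0.658 / 1.854 = 0.3549 g VSS/g soluble BOD₅.
Substrate removed = Q·(S₀ − S) = 818 m³/d × (2610 − 18.7) g/m³ = 2.12×10^6 g/d = 2120 kg/d.
Net biomass production P_X = Y_obs × Q·(S₀ − S) = 0.3549 × 2120 = 752.4 kg VSS/d.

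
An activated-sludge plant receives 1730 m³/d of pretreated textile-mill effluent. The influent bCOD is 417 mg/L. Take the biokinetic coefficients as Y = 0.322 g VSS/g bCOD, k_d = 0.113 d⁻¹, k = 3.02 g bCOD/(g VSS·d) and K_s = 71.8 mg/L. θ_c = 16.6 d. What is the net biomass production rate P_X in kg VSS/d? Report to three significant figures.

P_X ≈ 77.8 kg VSS/d

For a completely mixed reactor with recycle the Lawrence–McCarty relation gives S = K_s·(1 + k_d·θ_c) / [θ_c·(Y·k − k_d) − 1] = 71.8 × (1 + 0.113 × 16.6) / [16.6 × (0.322 × 3.02 − 0.113) − 1] = 206.5 / 13.27 = 15.56 mg/L.
Correct the yield for decay: Y_obs = Y/(1 + k_d θ_c) = 0.322 / (1 + 0.113 × 16.6) = 0.322 / 2.876 = 0.1120.
Q·(S₀ − S) = 1730 × (417 − 15.6) × 10⁻³ = 694.4 kg/d removed.
So the net sludge growth is P_X = 0.1120 × 694.4 = 77.75 kg VSS/d.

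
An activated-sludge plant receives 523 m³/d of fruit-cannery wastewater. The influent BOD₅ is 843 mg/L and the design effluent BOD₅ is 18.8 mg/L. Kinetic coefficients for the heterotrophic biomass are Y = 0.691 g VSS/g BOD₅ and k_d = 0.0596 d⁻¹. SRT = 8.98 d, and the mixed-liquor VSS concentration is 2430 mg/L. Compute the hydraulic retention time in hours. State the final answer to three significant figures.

τ ≈ 32.9 h

From the SRT design equation V = Y Q (S₀−S) θ_c / [X (1 + k_d θ_c)] = 0.691 × 523 × (843 − 18.8) × 8.98 / [2430 × (1 + 0.0596 × 8.98)] = 2.67×10^6 / 3731 = 717.0 m³.
Hydraulic retention time τ = V/Q = 717.0 / 523 = 1.371 d = 32.90 h.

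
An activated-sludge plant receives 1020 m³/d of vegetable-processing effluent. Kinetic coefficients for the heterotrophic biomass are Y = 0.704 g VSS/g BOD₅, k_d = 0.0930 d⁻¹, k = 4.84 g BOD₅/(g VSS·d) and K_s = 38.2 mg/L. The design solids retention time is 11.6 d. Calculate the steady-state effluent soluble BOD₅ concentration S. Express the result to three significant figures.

S ≈ 2.12 mg/L

From the Monod/SRT balance for a CMAS, S = K_s·(1+k_d θ_c)/[θ_c·(Y k − k_d) − 1] = 38.2 × (1 + 0.0930 × 11.6) / [11.6 × (0.704 × 4.84 − 0.0930) − 1] = 79.41 / 37.45 = 2.121 mg/L.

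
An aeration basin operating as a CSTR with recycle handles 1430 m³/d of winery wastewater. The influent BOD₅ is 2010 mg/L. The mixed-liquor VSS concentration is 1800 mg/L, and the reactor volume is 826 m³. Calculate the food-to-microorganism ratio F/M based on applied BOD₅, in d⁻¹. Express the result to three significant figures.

F/M = applied load / biomass = Q·S₀/(V·X) = 1430 × 2010 / (826.0 × 1800) = 1.933 d⁻¹.

F/M ≈ 1.93 d⁻¹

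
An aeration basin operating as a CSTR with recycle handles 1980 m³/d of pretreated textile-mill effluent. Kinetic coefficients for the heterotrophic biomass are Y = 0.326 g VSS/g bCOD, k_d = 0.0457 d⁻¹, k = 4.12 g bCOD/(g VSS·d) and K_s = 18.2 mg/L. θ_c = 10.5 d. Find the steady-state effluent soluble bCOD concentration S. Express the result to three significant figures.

S ≈ 2.13 mg/L

For a completely mixed reactor with recycle the Lawrence–McCarty relation gives S = K_s·(1 + k_d·θ_c) / [θ_c·(Y·k − k_d) − 1] = 18.2 × (1 + 0.0457 × 10.5) / [10.5 × (0.326 × 4.12 − 0.0457) − 1] = 26.93 / 12.62 = 2.134 mg/L.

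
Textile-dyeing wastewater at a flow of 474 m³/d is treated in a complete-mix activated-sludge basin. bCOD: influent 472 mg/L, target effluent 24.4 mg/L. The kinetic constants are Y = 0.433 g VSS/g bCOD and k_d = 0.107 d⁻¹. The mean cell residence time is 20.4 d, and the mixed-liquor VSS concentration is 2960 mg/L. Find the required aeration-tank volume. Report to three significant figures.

V ≈ 199 m³

From the SRT design equation V = Y Q (S₀−S) θ_c / [X (1 + k_d θ_c)] = 0.433 × 474 × (472 − 24.4) × 20.4 / [2960 × (1 + 0.107 × 20.4)] = 1.87×10^6 / 9421 = 198.9 m³.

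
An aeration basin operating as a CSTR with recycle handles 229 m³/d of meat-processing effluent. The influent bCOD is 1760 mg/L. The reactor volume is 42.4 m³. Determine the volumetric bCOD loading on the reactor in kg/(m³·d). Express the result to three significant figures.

L_v = Q S₀ / V = 229 × 1760 × 10⁻³ / 42.40 = 9.506 kg/(m³·d).

L_v ≈ 9.51 kg bCOD/(m³·d)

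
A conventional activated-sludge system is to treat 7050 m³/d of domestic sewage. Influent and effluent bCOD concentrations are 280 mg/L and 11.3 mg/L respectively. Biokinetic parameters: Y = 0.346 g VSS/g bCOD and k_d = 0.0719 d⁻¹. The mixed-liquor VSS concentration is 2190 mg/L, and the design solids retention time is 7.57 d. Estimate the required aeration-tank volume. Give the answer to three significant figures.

V ≈ 1470 m³

Rearranging the biomass balance for a CMAS with decay, V = Y·Q·ΔS·θ_c / [X·(1+k_d θ_c)] = 0.346 × 7050 × (280 − 11.3) × 7.57 / [2190 × (1 + 0.0719 × 7.57)] = 4.96×10^6 / 3382 = 1467 m³.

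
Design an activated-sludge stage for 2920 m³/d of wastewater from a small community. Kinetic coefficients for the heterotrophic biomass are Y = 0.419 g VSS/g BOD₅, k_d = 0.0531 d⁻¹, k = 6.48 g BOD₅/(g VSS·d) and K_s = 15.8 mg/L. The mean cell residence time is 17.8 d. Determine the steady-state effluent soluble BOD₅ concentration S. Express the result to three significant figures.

For a completely mixed reactor with recycle the Lawrence–McCarty relation gives S = K_s·(1 + k_d·θ_c) / [θ_c·(Y·k − k_d) − 1] = 15.8 × (1 + 0.0531 × 17.8) / [17.8 × (0.419 × 6.48 − 0.0531) − 1] = 30.73 / 46.38 = 0.6626 mg/L.

S ≈ 0.663 mg/L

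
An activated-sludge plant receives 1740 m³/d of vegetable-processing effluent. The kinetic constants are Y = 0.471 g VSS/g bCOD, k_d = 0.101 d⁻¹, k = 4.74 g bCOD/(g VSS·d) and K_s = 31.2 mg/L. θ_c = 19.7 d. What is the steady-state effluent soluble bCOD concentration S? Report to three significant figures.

S ≈ 2.28 mg/L

Effluent substrate depends only on kinetics and SRT: S = K_s(1 + k_d θ_c) / [θ_c(Yk − k_d) − 1] = 31.2 × (1 + 0.101 × 19.7) / [19.7 × (0.471 × 4.74 − 0.101) − 1] = 93.28 / 40.99 = 2.276 mg/L.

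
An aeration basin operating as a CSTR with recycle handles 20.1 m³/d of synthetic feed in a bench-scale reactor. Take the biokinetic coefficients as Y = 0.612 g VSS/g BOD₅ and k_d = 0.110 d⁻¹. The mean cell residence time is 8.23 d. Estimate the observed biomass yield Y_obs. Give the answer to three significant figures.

Y_obs ≈ 0.321 g VSS/g BOD₅

Observed yield with endogenous decay: Y_obs = Y / (1 + k_d·θ_c) = 0.612 / (1 + 0.110 × 8.23) = 0.612 / 1.905 = 0.3212 g VSS/g BOD₅.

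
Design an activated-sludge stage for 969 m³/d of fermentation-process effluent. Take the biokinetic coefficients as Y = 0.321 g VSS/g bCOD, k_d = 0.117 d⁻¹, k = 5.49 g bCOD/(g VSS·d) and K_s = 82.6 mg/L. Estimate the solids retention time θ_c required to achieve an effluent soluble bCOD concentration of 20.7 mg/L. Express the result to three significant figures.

Specific growth rate at S = 20.7 mg/L: μ = YkS/(K_s+S) = 0.321·5.49·20.7/(82.6+20.7) = 0.3531 d⁻¹.
Then 1/θ_c = μ − k_d = 0.3531 − 0.117 = 0.2361 d⁻¹, giving θ_c = 4.235 d.

θ_c ≈ 4.23 d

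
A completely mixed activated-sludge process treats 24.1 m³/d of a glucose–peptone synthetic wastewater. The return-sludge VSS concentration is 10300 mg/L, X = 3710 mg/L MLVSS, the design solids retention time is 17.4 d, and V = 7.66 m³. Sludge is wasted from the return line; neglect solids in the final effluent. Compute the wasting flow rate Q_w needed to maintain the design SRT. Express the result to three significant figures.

Q_w ≈ 0.159 m³/d

Wasting from the return line (neglecting effluent solids): Q_w = V·X / (θ_c·X_r) = 7.660 × 3710 / (17.4 × 10300) = 0.1586 m³/d.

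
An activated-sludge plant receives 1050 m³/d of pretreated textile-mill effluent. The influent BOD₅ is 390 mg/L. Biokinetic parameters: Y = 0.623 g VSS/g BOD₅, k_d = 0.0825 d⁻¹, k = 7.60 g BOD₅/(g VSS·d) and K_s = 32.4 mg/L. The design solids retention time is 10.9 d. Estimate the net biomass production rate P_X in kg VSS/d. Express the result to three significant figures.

P_X ≈ 134 kg VSS/d

From the Monod/SRT balance for a CMAS, S = K_s·(1+k_d θ_c)/[θ_c·(Y k − k_d) − 1] = 32.4 × (1 + 0.0825 × 10.9) / [10.9 × (0.623 × 7.60 − 0.0825) − 1] = 61.54 / 49.71 = 1.238 mg/L.
Observed yield with endogenous decay: Y_obs = Y / (1 + k_d·θ_c) = 0.623 / (1 + 0.0825 × 10.9) = 0.623 / 1.899 = 0.3280 g VSS/g BOD₅.
Substrate removed = Q·(S₀ − S) = 1050 m³/d × (390 − 1.24) g/m³ = 4.08×10^5 g/d = 408.2 kg/d.
P_X = Y_obs · Q(S₀ − S) = 0.3280 × 408.2 = 133.9 kg VSS/d.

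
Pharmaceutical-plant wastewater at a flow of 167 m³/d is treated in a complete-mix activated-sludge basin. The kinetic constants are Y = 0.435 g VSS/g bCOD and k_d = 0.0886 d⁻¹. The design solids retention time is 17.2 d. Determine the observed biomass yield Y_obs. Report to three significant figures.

Y_obs ≈ 0.172 g VSS/g bCOD

The observed yield is Y_obs = Y/(1 + k_d·θ_c) = 0.435 / (1 + 0.0886 × 17.2) = 0.435 / 2.524 = 0.1724 g VSS per g bCOD removed.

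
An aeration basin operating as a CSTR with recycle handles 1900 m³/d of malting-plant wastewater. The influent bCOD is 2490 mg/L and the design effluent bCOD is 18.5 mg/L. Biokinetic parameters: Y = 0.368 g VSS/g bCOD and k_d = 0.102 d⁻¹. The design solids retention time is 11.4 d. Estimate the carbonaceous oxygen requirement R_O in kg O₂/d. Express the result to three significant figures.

R_O ≈ 3560 kg O₂/d

Correct the yield for decay: Y_obs = Y/(1 + k_d θ_c) = 0.368 / (1 + 0.102 × 11.4) = 0.368 / 2.163 = 0.1701.
Substrate removed = Q·(S₀ − S) = 1900 m³/d × (2490 − 18.5) g/m³ = 4.7×10^6 g/d = 4696 kg/d.
Biomass synthesised: P_X = Y_obs × 4696 = 799.0 kg VSS/d.
Carbonaceous O₂ demand = substrate oxidised − cell-mass equivalent = 4696 − 1.42 × 799.0 = 3561 kg O₂/d.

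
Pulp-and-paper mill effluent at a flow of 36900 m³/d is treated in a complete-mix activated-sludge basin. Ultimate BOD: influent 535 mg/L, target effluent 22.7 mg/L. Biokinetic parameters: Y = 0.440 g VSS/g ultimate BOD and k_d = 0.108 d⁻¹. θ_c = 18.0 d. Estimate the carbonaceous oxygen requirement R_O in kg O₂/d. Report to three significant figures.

Y_obs = Y / (1 + k_d θ_c) = 0.440 / (1 + 0.108 × 18.0) = 0.440 / 2.944 = 0.1495.
ΔS = 535 − 22.7 = 512.3 mg/L, so the substrate removal rate is 36900 × 512.3/1000 = 18904 kg ultimate BOD/d.
Biomass synthesised: P_X = Y_obs × 18904 = 2825 kg VSS/d.
R_O = Q·ΔS − 1.42 P_X = 18904 − 4012 = 14892 kg O₂/d.

R_O ≈ 14900 kg O₂/d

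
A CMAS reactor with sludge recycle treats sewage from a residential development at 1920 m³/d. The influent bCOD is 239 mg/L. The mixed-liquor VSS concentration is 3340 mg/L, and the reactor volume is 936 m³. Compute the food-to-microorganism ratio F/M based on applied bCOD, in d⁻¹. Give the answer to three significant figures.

F/M ≈ 0.147 d⁻¹

F/M = applied load / biomass = Q·S₀/(V·X) = 1920 × 239 / (936.0 × 3340) = 0.1468 d⁻¹.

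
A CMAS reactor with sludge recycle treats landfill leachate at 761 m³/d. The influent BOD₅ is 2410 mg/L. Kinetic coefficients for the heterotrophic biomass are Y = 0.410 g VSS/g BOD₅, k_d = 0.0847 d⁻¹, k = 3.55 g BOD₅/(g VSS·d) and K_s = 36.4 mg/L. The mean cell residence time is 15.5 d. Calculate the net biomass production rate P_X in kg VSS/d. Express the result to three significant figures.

P_X ≈ 325 kg VSS/d

For a completely mixed reactor with recycle the Lawrence–McCarty relation gives S = K_s·(1 + k_d·θ_c) / [θ_c·(Y·k − k_d) − 1] = 36.4 × (1 + 0.0847 × 15.5) / [15.5 × (0.410 × 3.55 − 0.0847) − 1] = 84.19 / 20.25 = 4.158 mg/L.
The observed yield is Y_obs = Y/(1 + k_d·θ_c) = 0.410 / (1 + 0.0847 × 15.5) = 0.410 / 2.313 = 0.1773 g VSS per g BOD₅ removed.
ΔS = 2410 − 4.16 = 2406 mg/L, so the substrate removal rate is 761 × 2406/1000 = 1831 kg BOD₅/d.
P_X = Y_obs · Q(S₀ − S) = 0.1773 × 1831 = 324.6 kg VSS/d.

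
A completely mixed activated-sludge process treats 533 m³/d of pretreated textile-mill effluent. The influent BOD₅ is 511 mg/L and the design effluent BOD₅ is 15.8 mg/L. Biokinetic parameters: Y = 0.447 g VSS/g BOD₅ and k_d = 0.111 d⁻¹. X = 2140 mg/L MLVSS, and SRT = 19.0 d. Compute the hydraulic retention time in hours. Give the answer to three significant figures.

Steady-state biomass mass balance: V·X·(1 + k_d·θ_c) = Y·Q·(S₀ − S)·θ_c, so V = 0.447 × 533 × (511 − 15.8) × 19.0 / [2140 × (1 + 0.111 × 19.0)] = 2.24×10^6 / 6653 = 336.9 m³.
HRT = V/Q = 336.9 m³ / 533 m³·d⁻¹ = 0.6321 d × 24 = 15.17 h.

τ ≈ 15.2 h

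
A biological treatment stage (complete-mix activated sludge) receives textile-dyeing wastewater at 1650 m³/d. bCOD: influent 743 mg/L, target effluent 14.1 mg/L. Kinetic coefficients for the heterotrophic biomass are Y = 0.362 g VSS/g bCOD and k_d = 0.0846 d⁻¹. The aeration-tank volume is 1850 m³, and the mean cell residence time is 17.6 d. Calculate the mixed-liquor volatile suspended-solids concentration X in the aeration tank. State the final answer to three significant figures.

Solving the biomass balance for X: X = Y Q (S₀−S) θ_c / [V (1+k_d θ_c)] = 0.362 × 1650 × (743 − 14.1) × 17.6 / [1850 × (1 + 0.0846 × 17.6)] = 1664 mg/L.

X ≈ 1660 mg/L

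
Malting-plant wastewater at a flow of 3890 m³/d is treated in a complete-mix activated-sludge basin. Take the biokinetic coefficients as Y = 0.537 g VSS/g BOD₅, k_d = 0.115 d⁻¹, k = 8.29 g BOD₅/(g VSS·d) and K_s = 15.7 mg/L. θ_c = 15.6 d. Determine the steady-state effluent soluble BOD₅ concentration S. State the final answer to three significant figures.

S ≈ 0.658 mg/L

From the Monod/SRT balance for a CMAS, S = K_s·(1+k_d θ_c)/[θ_c·(Y k − k_d) − 1] = 15.7 × (1 + 0.115 × 15.6) / [15.6 × (0.537 × 8.29 − 0.115) − 1] = 43.87 / 66.65 = 0.6581 mg/L.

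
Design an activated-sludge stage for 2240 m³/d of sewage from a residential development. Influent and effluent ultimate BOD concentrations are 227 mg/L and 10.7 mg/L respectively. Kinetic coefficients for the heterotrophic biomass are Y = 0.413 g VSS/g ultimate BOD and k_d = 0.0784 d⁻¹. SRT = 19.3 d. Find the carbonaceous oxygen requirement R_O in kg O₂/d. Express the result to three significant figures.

R_O ≈ 371 kg O₂/d

Correct the yield for decay: Y_obs = Y/(1 + k_d θ_c) = 0.413 / (1 + 0.0784 × 19.3) = 0.413 / 2.513 = 0.1643.
Q·(S₀ − S) = 2240 × (227 − 10.7) × 10⁻³ = 484.5 kg/d removed.
Net sludge production P_X = 0.1643 × 484.5 = 79.62 kg VSS/d.
R_O = Q·(S₀ − S) − 1.42·P_X = 484.5 − 1.42 × 79.62 = 371.4 kg O₂/d.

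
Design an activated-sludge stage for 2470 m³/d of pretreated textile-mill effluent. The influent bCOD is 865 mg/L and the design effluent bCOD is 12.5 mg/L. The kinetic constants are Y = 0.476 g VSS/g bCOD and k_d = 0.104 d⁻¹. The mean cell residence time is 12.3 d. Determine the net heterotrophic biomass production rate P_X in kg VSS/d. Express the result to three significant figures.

Observed yield with endogenous decay: Y_obs = Y / (1 + k_d·θ_c) = 0.476 / (1 + 0.104 × 12.3) = 0.476 / 2.279 = 0.2088 g VSS/g bCOD.
Substrate removed = Q·(S₀ − S) = 2470 m³/d × (865 − 12.5) g/m³ = 2.11×10^6 g/d = 2106 kg/d.
So the net sludge growth is P_X = 0.2088 × 2106 = 439.8 kg VSS/d.

P_X ≈ 440 kg VSS/d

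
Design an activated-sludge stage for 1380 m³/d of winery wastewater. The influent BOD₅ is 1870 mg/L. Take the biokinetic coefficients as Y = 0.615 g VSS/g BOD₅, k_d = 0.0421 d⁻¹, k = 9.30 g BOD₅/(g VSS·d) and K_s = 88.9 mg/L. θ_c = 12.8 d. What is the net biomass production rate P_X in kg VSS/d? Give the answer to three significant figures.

From the Monod/SRT balance for a CMAS, S = K_s·(1+k_d θ_c)/[θ_c·(Y k − k_d) − 1] = 88.9 × (1 + 0.0421 × 12.8) / [12.8 × (0.615 × 9.30 − 0.0421) − 1] = 136.8 / 71.67 = 1.909 mg/L.
The observed yield is Y_obs = Y/(1 + k_d·θ_c) = 0.615 / (1 + 0.0421 × 12.8) = 0.615 / 1.539 = 0.3996 g VSS per g BOD₅ removed.
Q·(S₀ − S) = 1380 × (1870 − 1.91) × 10⁻³ = 2578 kg/d removed.
P_X = Y_obs · Q(S₀ − S) = 0.3996 × 2578 = 1030 kg VSS/d.

P_X ≈ 1030 kg VSS/d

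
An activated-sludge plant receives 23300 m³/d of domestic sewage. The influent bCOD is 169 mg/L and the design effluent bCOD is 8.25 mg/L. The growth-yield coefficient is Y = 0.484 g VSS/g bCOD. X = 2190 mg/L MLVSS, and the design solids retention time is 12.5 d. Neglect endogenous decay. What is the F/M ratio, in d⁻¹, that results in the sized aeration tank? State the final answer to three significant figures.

V·X = Y·Q·ΔS·θ_c gives V = 0.484 × 23300 × (169 − 8.25) × 12.5 / 2190 = 10347 m³.
F/M = applied load / biomass = Q·S₀/(V·X) = 23300 × 169 / (10347 × 2190) = 0.1738 d⁻¹.

F/M ≈ 0.174 d⁻¹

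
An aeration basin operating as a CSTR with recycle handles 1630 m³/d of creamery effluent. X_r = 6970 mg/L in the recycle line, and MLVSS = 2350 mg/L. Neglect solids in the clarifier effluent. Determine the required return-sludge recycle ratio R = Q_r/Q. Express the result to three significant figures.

Mass balance around the secondary clarifier (neglecting effluent solids): R = X / (X_r − X) = 2350 / (6970 − 2350) = 0.5087.

R ≈ 0.509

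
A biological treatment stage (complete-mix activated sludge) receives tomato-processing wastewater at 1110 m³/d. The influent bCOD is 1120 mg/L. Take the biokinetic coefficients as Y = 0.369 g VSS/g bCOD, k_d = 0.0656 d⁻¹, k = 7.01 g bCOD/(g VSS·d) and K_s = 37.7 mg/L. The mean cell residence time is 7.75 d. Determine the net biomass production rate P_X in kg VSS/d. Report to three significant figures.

Effluent substrate depends only on kinetics and SRT: S = K_s(1 + k_d θ_c) / [θ_c(Yk − k_d) − 1] = 37.7 × (1 + 0.0656 × 7.75) / [7.75 × (0.369 × 7.01 − 0.0656) − 1] = 56.87 / 18.54 = 3.067 mg/L.
Observed yield with endogenous decay: Y_obs = Y / (1 + k_d·θ_c) = 0.369 / (1 + 0.0656 × 7.75) = 0.369 / 1.508 = 0.2446 g VSS/g bCOD.
Q·(S₀ − S) = 1110 × (1120 − 3.07) × 10⁻³ = 1240 kg/d removed.
Net biomass production P_X = Y_obs × Q·(S₀ − S) = 0.2446 × 1240 = 303.3 kg VSS/d.

P_X ≈ 303 kg VSS/d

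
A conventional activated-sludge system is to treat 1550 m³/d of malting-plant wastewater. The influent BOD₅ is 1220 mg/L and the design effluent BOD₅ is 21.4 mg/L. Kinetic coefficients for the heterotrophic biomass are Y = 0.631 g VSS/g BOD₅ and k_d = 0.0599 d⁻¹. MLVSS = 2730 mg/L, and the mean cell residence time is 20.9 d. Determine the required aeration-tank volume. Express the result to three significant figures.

V ≈ 3990 m³

Rearranging the biomass balance for a CMAS with decay, V = Y·Q·ΔS·θ_c / [X·(1+k_d θ_c)] = 0.631 × 1550 × (1220 − 21.4) × 20.9 / [2730 × (1 + 0.0599 × 20.9)] = 2.45×10^7 / 6148 = 3985 m³.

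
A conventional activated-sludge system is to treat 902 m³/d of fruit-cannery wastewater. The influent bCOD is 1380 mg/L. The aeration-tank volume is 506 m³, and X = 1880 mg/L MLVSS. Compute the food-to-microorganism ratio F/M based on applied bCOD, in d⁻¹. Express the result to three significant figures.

Food-to-microorganism ratio F/M = Q S₀ / (V X) = 902 × 1380 / (506.0 × 1880) = 1.309 d⁻¹.

F/M ≈ 1.31 d⁻¹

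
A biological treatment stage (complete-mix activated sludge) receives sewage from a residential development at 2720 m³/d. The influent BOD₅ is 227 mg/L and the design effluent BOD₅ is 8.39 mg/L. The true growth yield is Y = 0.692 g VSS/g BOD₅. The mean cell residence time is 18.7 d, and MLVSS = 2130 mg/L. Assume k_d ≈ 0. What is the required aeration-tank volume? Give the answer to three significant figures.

V ≈ 3610 m³

With k_d = 0 the design equation reduces to V = Y Q (S₀−S) θ_c / X = 0.692 × 2720 × (227 − 8.39) × 18.7 / 2130 = 3612 m³.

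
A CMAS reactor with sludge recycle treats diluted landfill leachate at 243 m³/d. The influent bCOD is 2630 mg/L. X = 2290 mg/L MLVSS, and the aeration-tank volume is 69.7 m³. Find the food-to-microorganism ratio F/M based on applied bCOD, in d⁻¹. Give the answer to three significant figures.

F/M ≈ 4.00 d⁻¹

F/M = Q·S₀ / (V·X) = 243 × 2630 / (69.70 × 2290) = 4.004 g bCOD·(g VSS·d)⁻¹.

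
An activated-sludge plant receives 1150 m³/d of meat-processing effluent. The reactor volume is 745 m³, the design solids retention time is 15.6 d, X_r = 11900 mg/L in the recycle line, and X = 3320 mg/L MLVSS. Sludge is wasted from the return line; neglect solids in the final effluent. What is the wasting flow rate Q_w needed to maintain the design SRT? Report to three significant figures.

Q_w ≈ 13.3 m³/d

θ_c = V·X/(Q_w·X_r) when wasting from the recycle, so Q_w = V·X/(θ_c·X_r) = 745.0 × 3320 / (15.6 × 11900) = 13.32 m³/d.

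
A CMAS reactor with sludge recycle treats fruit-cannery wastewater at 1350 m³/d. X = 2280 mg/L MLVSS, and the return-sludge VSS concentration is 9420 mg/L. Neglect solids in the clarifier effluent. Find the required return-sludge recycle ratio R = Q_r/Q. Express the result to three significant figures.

R ≈ 0.319

R = Q_r/Q = X/(X_r − X) = 2280 / (9420 − 2280) = 0.3193.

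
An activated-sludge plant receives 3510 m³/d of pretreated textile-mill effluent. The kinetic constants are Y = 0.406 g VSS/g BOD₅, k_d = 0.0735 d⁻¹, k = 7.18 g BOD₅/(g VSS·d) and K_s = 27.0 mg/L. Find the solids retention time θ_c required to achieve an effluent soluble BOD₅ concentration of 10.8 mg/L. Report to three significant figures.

θ_c ≈ 1.32 d

At the target effluent, Y k S/(K_s+S) = 0.406×7.18×10.8/37.80 = 0.8329 d⁻¹.
1/θ_c = 0.8329 − 0.0735 = 0.7594 d⁻¹, so θ_c = 1.317 d.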